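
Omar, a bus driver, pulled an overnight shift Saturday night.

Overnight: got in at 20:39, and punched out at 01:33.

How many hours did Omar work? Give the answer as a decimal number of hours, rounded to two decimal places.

4.90 hours

Overnight: 20:39 → midnight = 3 h 21 min; midnight → 01:33 = 1 h 33 min; span 4 h 54 min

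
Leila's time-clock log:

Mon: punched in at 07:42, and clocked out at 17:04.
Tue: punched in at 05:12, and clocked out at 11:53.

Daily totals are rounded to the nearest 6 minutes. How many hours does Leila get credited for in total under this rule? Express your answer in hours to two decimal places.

Mon: 07:42–17:04 = 9 h 22 min → rounds to 9 h 24 min
Tue: 05:12–11:53 = 6 h 41 min → rounds to 6 h 42 min
Total credited: 16 h 6 min.

16.10 hours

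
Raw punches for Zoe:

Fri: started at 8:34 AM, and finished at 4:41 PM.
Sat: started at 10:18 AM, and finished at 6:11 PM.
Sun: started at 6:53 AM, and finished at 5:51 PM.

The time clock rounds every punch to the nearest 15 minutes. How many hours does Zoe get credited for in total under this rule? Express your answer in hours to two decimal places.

27.00 hours

Fri: in 8:34 AM→8:30 AM, out 4:41 PM→4:45 PM; 8 h 15 min
Sat: in 10:18 AM→10:15 AM, out 6:11 PM→6:15 PM; 8 h 0 min
Sun: in 6:53 AM→7:00 AM, out 5:51 PM→5:45 PM; 10 h 45 min
Total credited: 27 h 0 min.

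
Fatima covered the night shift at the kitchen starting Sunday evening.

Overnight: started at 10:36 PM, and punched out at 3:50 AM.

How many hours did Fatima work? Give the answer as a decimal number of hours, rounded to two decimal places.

5.23 hours

Overnight: 10:36 PM → midnight = 1 h 24 min; midnight → 3:50 AM = 3 h 50 min; span 5 h 14 min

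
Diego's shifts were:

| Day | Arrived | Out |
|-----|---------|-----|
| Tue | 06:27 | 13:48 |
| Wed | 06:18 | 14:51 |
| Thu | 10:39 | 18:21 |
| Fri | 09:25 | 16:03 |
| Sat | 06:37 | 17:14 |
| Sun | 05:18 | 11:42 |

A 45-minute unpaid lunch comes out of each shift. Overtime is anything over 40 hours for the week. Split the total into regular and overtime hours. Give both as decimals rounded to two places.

Regular 40.00 hours, overtime 2.75 hours

Tue: 06:27–13:48 = 7 h 21 min; less 45 min break → 6 h 36 min
Wed: 06:18–14:51 = 8 h 33 min; less 45 min break → 7 h 48 min
Thu: 10:39–18:21 = 7 h 42 min; less 45 min break → 6 h 57 min
Fri: 09:25–16:03 = 6 h 38 min; less 45 min break → 5 h 53 min
Sat: 06:37–17:14 = 10 h 37 min; less 45 min break → 9 h 52 min
Sun: 05:18–11:42 = 6 h 24 min; less 45 min break → 5 h 39 min
Total worked: 42 h 45 min = 42.75 h.
Threshold 40 h → overtime 2 h 45 min, regular 40 h 0 min.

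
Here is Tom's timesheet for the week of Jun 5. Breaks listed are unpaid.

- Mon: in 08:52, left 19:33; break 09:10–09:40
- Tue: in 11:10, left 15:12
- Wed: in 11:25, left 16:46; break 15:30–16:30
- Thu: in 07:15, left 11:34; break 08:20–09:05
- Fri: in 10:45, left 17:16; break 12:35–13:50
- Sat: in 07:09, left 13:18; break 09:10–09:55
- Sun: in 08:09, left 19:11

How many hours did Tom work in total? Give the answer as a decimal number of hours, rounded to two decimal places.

Mon: 08:52–19:33 = 10 h 41 min; less 30 min break → 10 h 11 min
Tue: 11:10–15:12 = 4 h 2 min
Wed: 11:25–16:46 = 5 h 21 min; less 60 min break → 4 h 21 min
Thu: 07:15–11:34 = 4 h 19 min; less 45 min break → 3 h 34 min
Fri: 10:45–17:16 = 6 h 31 min; less 75 min break → 5 h 16 min
Sat: 07:09–13:18 = 6 h 9 min; less 45 min break → 5 h 24 min
Sun: 08:09–19:11 = 11 h 2 min
Total: 10 h 11 min + 4 h 2 min + 4 h 21 min + 3 h 34 min + 5 h 16 min + 5 h 24 min + 11 h 2 min = 43 h 50 min.

43.83 hours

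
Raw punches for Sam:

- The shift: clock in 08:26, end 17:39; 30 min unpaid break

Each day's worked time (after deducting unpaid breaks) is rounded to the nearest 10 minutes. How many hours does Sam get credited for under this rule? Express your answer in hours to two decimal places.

8.67 hours

The shift: 08:26–17:39 = 9 h 13 min − 30 min = 8 h 43 min → rounds to 8 h 40 min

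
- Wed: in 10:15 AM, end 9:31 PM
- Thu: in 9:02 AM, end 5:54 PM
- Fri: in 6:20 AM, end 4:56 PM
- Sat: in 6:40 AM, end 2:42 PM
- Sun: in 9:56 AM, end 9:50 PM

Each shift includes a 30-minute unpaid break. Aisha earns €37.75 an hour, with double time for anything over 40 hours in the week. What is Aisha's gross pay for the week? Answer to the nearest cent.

€2126.58

Wed: 10:15 AM–9:31 PM = 11 h 16 min; less 30 min break → 10 h 46 min
Thu: 9:02 AM–5:54 PM = 8 h 52 min; less 30 min break → 8 h 22 min
Fri: 6:20 AM–4:56 PM = 10 h 36 min; less 30 min break → 10 h 6 min
Sat: 6:40 AM–2:42 PM = 8 h 2 min; less 30 min break → 7 h 32 min
Sun: 9:56 AM–9:50 PM = 11 h 54 min; less 30 min break → 11 h 24 min
Total worked: 48 h 10 min = 2890 min.
Regular 40 h 0 min = 2400 min at €37.75/h; overtime 8 h 10 min = 490 min at €75.50/h.
Pay = (2400 × €37.75 + 490 × €75.50) ÷ 60 = €2126.58.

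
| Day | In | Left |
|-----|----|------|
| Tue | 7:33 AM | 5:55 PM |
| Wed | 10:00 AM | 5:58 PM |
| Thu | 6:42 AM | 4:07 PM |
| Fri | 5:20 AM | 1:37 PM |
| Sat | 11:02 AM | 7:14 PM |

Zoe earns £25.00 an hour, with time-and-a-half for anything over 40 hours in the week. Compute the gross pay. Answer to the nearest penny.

Tue: 7:33 AM–5:55 PM = 10 h 22 min
Wed: 10:00 AM–5:58 PM = 7 h 58 min
Thu: 6:42 AM–4:07 PM = 9 h 25 min
Fri: 5:20 AM–1:37 PM = 8 h 17 min
Sat: 11:02 AM–7:14 PM = 8 h 12 min
Total worked: 44 h 14 min = 2654 min.
Regular 40 h 0 min = 2400 min at £25.00/h; overtime 4 h 14 min = 254 min at £37.50/h.
Pay = (2400 × £25.00 + 254 × £37.50) ÷ 60 = £1158.75.

£1158.75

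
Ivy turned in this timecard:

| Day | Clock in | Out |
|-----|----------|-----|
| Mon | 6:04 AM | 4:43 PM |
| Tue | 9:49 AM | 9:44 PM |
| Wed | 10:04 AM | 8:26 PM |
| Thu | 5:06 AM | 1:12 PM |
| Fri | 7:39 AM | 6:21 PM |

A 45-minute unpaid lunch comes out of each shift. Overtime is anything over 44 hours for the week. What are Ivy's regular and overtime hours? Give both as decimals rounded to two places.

Mon: 6:04 AM–4:43 PM = 10 h 39 min; less 45 min break → 9 h 54 min
Tue: 9:49 AM–9:44 PM = 11 h 55 min; less 45 min break → 11 h 10 min
Wed: 10:04 AM–8:26 PM = 10 h 22 min; less 45 min break → 9 h 37 min
Thu: 5:06 AM–1:12 PM = 8 h 6 min; less 45 min break → 7 h 21 min
Fri: 7:39 AM–6:21 PM = 10 h 42 min; less 45 min break → 9 h 57 min
Total worked: 47 h 59 min = 47.98 h.
Threshold 44 h → overtime 3 h 59 min, regular 44 h 0 min.

Regular 44.00 hours, overtime 3.98 hours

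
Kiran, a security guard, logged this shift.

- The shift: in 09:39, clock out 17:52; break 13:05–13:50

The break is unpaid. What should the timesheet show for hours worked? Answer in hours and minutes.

7 h 28 min

The shift: 09:39–17:52 = 8 h 13 min; less 45 min break → 7 h 28 min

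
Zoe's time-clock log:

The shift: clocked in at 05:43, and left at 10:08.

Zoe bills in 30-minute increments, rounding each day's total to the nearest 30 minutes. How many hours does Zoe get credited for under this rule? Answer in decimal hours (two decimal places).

4.50 hours

The shift: 05:43–10:08 = 4 h 25 min → rounds to 4 h 30 min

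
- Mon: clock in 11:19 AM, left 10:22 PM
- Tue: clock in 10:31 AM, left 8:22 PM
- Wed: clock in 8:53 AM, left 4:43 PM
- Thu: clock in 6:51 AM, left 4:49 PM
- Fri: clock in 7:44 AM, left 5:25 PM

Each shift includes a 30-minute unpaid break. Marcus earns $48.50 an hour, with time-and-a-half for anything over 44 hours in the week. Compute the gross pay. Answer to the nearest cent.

Mon: 11:19 AM–10:22 PM = 11 h 3 min; less 30 min break → 10 h 33 min
Tue: 10:31 AM–8:22 PM = 9 h 51 min; less 30 min break → 9 h 21 min
Wed: 8:53 AM–4:43 PM = 7 h 50 min; less 30 min break → 7 h 20 min
Thu: 6:51 AM–4:49 PM = 9 h 58 min; less 30 min break → 9 h 28 min
Fri: 7:44 AM–5:25 PM = 9 h 41 min; less 30 min break → 9 h 11 min
Total worked: 45 h 53 min = 2753 min.
Regular 44 h 0 min = 2640 min at $48.50/h; overtime 1 h 53 min = 113 min at $72.75/h.
Pay = (2640 × $48.50 + 113 × $72.75) ÷ 60 = $2271.01.

$2271.01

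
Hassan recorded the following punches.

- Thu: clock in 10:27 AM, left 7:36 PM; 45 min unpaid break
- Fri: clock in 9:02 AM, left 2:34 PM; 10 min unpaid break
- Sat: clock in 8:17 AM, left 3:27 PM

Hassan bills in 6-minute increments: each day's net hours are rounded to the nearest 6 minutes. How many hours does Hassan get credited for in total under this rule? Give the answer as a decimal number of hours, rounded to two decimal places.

21.00 hours

Thu: 10:27 AM–7:36 PM = 9 h 9 min − 45 min = 8 h 24 min → rounds to 8 h 24 min
Fri: 9:02 AM–2:34 PM = 5 h 32 min − 10 min = 5 h 22 min → rounds to 5 h 24 min
Sat: 8:17 AM–3:27 PM = 7 h 10 min → rounds to 7 h 12 min
Total credited: 21 h 0 min.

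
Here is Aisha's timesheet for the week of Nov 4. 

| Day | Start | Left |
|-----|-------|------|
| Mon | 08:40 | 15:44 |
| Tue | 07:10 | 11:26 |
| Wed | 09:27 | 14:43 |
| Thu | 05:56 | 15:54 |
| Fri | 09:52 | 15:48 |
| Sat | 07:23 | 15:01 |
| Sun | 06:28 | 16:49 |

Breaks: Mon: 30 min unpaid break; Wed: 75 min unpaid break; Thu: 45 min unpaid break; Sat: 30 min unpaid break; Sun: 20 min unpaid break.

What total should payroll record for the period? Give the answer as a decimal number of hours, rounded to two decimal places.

Mon: 08:40–15:44 = 7 h 4 min; less 30 min break → 6 h 34 min
Tue: 07:10–11:26 = 4 h 16 min
Wed: 09:27–14:43 = 5 h 16 min; less 75 min break → 4 h 1 min
Thu: 05:56–15:54 = 9 h 58 min; less 45 min break → 9 h 13 min
Fri: 09:52–15:48 = 5 h 56 min
Sat: 07:23–15:01 = 7 h 38 min; less 30 min break → 7 h 8 min
Sun: 06:28–16:49 = 10 h 21 min; less 20 min break → 10 h 1 min
Total: 6 h 34 min + 4 h 16 min + 4 h 1 min + 9 h 13 min + 5 h 56 min + 7 h 8 min + 10 h 1 min = 47 h 9 min.

47.15 hours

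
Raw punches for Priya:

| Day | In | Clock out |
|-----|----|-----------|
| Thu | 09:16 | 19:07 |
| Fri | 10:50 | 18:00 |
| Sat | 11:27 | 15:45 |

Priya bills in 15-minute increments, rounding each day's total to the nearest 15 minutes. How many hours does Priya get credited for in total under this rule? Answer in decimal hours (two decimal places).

Thu: 09:16–19:07 = 9 h 51 min → rounds to 9 h 45 min
Fri: 10:50–18:00 = 7 h 10 min → rounds to 7 h 15 min
Sat: 11:27–15:45 = 4 h 18 min → rounds to 4 h 15 min
Total credited: 21 h 15 min.

21.25 hours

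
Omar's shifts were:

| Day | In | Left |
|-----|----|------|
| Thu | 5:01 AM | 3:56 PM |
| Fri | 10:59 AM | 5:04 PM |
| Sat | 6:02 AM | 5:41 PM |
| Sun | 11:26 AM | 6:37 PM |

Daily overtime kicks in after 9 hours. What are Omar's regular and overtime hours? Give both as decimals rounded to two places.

Thu: 5:01 AM–3:56 PM = 10 h 55 min
Fri: 10:59 AM–5:04 PM = 6 h 5 min
Sat: 6:02 AM–5:41 PM = 11 h 39 min
Sun: 11:26 AM–6:37 PM = 7 h 11 min
Thu reg 9 h 0 min / OT 1 h 55 min; Fri reg 6 h 5 min / OT 0 h 0 min; Sat reg 9 h 0 min / OT 2 h 39 min; Sun reg 7 h 11 min / OT 0 h 0 min.
Totals: regular 31 h 16 min, overtime 4 h 34 min.

Regular 31.27 hours, overtime 4.57 hours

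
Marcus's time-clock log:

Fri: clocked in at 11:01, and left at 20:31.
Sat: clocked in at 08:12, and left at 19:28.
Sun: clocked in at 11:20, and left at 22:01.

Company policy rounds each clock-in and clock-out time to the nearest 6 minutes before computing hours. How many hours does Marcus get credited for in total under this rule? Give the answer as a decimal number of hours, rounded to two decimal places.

31.50 hours

Fri: in 11:01→11:00, out 20:31→20:30; 9 h 30 min
Sat: in 08:12→08:12, out 19:28→19:30; 11 h 18 min
Sun: in 11:20→11:18, out 22:01→22:00; 10 h 42 min
Total credited: 31 h 30 min.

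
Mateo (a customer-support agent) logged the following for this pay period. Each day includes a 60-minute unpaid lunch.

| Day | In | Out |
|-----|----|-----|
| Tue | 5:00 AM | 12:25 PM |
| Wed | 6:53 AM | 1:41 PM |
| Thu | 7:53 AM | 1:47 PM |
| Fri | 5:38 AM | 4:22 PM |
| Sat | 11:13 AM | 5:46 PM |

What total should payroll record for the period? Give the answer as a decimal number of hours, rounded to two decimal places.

Tue: 5:00 AM–12:25 PM = 7 h 25 min; less 60 min break → 6 h 25 min
Wed: 6:53 AM–1:41 PM = 6 h 48 min; less 60 min break → 5 h 48 min
Thu: 7:53 AM–1:47 PM = 5 h 54 min; less 60 min break → 4 h 54 min
Fri: 5:38 AM–4:22 PM = 10 h 44 min; less 60 min break → 9 h 44 min
Sat: 11:13 AM–5:46 PM = 6 h 33 min; less 60 min break → 5 h 33 min
Total: 6 h 25 min + 5 h 48 min + 4 h 54 min + 9 h 44 min + 5 h 33 min = 32 h 24 min.

32.40 hours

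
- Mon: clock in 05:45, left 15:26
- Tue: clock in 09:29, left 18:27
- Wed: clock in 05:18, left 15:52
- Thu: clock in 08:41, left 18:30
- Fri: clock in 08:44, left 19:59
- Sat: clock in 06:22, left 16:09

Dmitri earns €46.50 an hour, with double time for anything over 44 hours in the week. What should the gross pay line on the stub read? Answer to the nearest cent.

Mon: 05:45–15:26 = 9 h 41 min
Tue: 09:29–18:27 = 8 h 58 min
Wed: 05:18–15:52 = 10 h 34 min
Thu: 08:41–18:30 = 9 h 49 min
Fri: 08:44–19:59 = 11 h 15 min
Sat: 06:22–16:09 = 9 h 47 min
Total worked: 60 h 4 min = 3604 min.
Regular 44 h 0 min = 2640 min at €46.50/h; overtime 16 h 4 min = 964 min at €93.00/h.
Pay = (2640 × €46.50 + 964 × €93.00) ÷ 60 = €3540.20.

€3540.20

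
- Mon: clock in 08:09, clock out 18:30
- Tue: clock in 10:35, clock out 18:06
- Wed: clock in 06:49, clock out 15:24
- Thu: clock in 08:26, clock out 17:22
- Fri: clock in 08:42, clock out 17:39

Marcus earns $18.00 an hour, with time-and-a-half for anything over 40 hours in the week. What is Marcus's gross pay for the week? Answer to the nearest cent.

Mon: 08:09–18:30 = 10 h 21 min
Tue: 10:35–18:06 = 7 h 31 min
Wed: 06:49–15:24 = 8 h 35 min
Thu: 08:26–17:22 = 8 h 56 min
Fri: 08:42–17:39 = 8 h 57 min
Total worked: 44 h 20 min = 2660 min.
Regular 40 h 0 min = 2400 min at $18.00/h; overtime 4 h 20 min = 260 min at $27.00/h.
Pay = (2400 × $18.00 + 260 × $27.00) ÷ 60 = $837.00.

$837.00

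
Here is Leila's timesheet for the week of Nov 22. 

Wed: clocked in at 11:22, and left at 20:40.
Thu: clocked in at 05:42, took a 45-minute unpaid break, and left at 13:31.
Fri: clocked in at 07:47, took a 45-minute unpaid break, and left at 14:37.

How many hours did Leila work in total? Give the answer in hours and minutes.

22 h 27 min

Wed: 11:22–20:40 = 9 h 18 min
Thu: 05:42–13:31 = 7 h 49 min; less 45 min break → 7 h 4 min
Fri: 07:47–14:37 = 6 h 50 min; less 45 min break → 6 h 5 min
Total: 9 h 18 min + 7 h 4 min + 6 h 5 min = 22 h 27 min.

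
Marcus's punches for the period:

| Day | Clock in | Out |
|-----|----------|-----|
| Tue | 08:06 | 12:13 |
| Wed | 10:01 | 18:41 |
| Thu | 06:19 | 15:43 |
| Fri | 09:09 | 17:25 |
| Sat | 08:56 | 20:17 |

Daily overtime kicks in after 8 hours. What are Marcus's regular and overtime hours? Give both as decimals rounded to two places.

Tue: 08:06–12:13 = 4 h 7 min
Wed: 10:01–18:41 = 8 h 40 min
Thu: 06:19–15:43 = 9 h 24 min
Fri: 09:09–17:25 = 8 h 16 min
Sat: 08:56–20:17 = 11 h 21 min
Tue reg 4 h 7 min / OT 0 h 0 min; Wed reg 8 h 0 min / OT 0 h 40 min; Thu reg 8 h 0 min / OT 1 h 24 min; Fri reg 8 h 0 min / OT 0 h 16 min; Sat reg 8 h 0 min / OT 3 h 21 min.
Totals: regular 36 h 7 min, overtime 5 h 41 min.

Regular 36.12 hours, overtime 5.68 hours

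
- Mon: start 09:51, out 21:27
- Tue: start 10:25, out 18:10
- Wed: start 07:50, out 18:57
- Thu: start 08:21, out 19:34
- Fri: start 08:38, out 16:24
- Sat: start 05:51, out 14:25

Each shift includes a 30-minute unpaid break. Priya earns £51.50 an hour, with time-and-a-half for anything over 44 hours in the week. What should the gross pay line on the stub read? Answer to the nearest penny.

£3117.04

Mon: 09:51–21:27 = 11 h 36 min; less 30 min break → 11 h 6 min
Tue: 10:25–18:10 = 7 h 45 min; less 30 min break → 7 h 15 min
Wed: 07:50–18:57 = 11 h 7 min; less 30 min break → 10 h 37 min
Thu: 08:21–19:34 = 11 h 13 min; less 30 min break → 10 h 43 min
Fri: 08:38–16:24 = 7 h 46 min; less 30 min break → 7 h 16 min
Sat: 05:51–14:25 = 8 h 34 min; less 30 min break → 8 h 4 min
Total worked: 55 h 1 min = 3301 min.
Regular 44 h 0 min = 2640 min at £51.50/h; overtime 11 h 1 min = 661 min at £77.25/h.
Pay = (2640 × £51.50 + 661 × £77.25) ÷ 60 = £3117.04.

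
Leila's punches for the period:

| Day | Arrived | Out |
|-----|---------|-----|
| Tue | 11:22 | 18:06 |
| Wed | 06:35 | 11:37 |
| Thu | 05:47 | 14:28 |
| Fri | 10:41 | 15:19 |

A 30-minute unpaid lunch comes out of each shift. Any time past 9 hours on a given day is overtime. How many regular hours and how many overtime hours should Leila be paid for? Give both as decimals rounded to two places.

Tue: 11:22–18:06 = 6 h 44 min; less 30 min break → 6 h 14 min
Wed: 06:35–11:37 = 5 h 2 min; less 30 min break → 4 h 32 min
Thu: 05:47–14:28 = 8 h 41 min; less 30 min break → 8 h 11 min
Fri: 10:41–15:19 = 4 h 38 min; less 30 min break → 4 h 8 min
Tue reg 6 h 14 min / OT 0 h 0 min; Wed reg 4 h 32 min / OT 0 h 0 min; Thu reg 8 h 11 min / OT 0 h 0 min; Fri reg 4 h 8 min / OT 0 h 0 min.
Totals: regular 23 h 5 min, overtime 0 h 0 min.

Regular 23.08 hours, overtime 0.00 hours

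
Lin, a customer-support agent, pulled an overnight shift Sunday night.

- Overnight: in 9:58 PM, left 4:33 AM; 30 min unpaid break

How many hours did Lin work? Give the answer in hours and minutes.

Overnight: 9:58 PM → midnight = 2 h 2 min; midnight → 4:33 AM = 4 h 33 min; span 6 h 35 min; less 30 min break → 6 h 5 min

6 h 5 min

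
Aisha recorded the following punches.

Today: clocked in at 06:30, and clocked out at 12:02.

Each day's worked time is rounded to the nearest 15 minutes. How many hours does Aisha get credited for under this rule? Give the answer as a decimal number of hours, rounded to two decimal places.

Today: 06:30–12:02 = 5 h 32 min → rounds to 5 h 30 min

5.50 hours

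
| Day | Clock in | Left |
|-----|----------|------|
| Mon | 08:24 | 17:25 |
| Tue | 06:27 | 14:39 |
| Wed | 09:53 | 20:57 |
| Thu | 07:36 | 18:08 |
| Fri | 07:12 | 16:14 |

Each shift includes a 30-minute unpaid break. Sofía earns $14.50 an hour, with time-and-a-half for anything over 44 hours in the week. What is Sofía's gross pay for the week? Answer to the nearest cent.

Mon: 08:24–17:25 = 9 h 1 min; less 30 min break → 8 h 31 min
Tue: 06:27–14:39 = 8 h 12 min; less 30 min break → 7 h 42 min
Wed: 09:53–20:57 = 11 h 4 min; less 30 min break → 10 h 34 min
Thu: 07:36–18:08 = 10 h 32 min; less 30 min break → 10 h 2 min
Fri: 07:12–16:14 = 9 h 2 min; less 30 min break → 8 h 32 min
Total worked: 45 h 21 min = 2721 min.
Regular 44 h 0 min = 2640 min at $14.50/h; overtime 1 h 21 min = 81 min at $21.75/h.
Pay = (2640 × $14.50 + 81 × $21.75) ÷ 60 = $667.36.

$667.36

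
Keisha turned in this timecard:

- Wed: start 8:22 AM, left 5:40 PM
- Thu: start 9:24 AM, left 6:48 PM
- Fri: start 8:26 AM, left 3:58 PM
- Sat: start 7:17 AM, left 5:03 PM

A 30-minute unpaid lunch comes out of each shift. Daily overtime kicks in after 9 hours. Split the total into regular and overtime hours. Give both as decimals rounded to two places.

Regular 33.73 hours, overtime 0.27 hours

Wed: 8:22 AM–5:40 PM = 9 h 18 min; less 30 min break → 8 h 48 min
Thu: 9:24 AM–6:48 PM = 9 h 24 min; less 30 min break → 8 h 54 min
Fri: 8:26 AM–3:58 PM = 7 h 32 min; less 30 min break → 7 h 2 min
Sat: 7:17 AM–5:03 PM = 9 h 46 min; less 30 min break → 9 h 16 min
Wed reg 8 h 48 min / OT 0 h 0 min; Thu reg 8 h 54 min / OT 0 h 0 min; Fri reg 7 h 2 min / OT 0 h 0 min; Sat reg 9 h 0 min / OT 0 h 16 min.
Totals: regular 33 h 44 min, overtime 0 h 16 min.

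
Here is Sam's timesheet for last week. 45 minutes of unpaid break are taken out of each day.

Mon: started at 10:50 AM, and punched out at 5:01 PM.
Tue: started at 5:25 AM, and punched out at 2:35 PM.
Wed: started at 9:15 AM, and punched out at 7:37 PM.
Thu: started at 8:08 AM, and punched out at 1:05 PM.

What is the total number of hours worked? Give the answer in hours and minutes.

Mon: 10:50 AM–5:01 PM = 6 h 11 min; less 45 min break → 5 h 26 min
Tue: 5:25 AM–2:35 PM = 9 h 10 min; less 45 min break → 8 h 25 min
Wed: 9:15 AM–7:37 PM = 10 h 22 min; less 45 min break → 9 h 37 min
Thu: 8:08 AM–1:05 PM = 4 h 57 min; less 45 min break → 4 h 12 min
Total: 5 h 26 min + 8 h 25 min + 9 h 37 min + 4 h 12 min = 27 h 40 min.

27 h 40 min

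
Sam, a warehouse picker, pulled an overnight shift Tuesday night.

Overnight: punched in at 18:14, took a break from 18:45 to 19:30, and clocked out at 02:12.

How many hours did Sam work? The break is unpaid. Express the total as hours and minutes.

Overnight: 18:14 → midnight = 5 h 46 min; midnight → 02:12 = 2 h 12 min; span 7 h 58 min; less 45 min break → 7 h 13 min

7 h 13 min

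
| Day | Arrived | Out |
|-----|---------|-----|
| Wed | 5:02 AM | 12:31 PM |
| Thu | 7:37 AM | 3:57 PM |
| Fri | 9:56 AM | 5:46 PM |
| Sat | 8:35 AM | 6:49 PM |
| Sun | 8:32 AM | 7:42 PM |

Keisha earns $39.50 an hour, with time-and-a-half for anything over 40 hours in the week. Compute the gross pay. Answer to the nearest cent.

$1879.21

Wed: 5:02 AM–12:31 PM = 7 h 29 min
Thu: 7:37 AM–3:57 PM = 8 h 20 min
Fri: 9:56 AM–5:46 PM = 7 h 50 min
Sat: 8:35 AM–6:49 PM = 10 h 14 min
Sun: 8:32 AM–7:42 PM = 11 h 10 min
Total worked: 45 h 3 min = 2703 min.
Regular 40 h 0 min = 2400 min at $39.50/h; overtime 5 h 3 min = 303 min at $59.25/h.
Pay = (2400 × $39.50 + 303 × $59.25) ÷ 60 = $1879.21.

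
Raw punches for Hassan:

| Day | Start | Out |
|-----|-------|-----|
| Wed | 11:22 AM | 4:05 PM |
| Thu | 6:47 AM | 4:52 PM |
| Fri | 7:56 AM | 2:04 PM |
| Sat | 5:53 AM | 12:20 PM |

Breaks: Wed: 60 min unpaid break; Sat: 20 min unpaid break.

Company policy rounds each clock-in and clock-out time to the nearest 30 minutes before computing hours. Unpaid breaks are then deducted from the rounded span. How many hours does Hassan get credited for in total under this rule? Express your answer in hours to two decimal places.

25.67 hours

Wed: in 11:22 AM→11:30 AM, out 4:05 PM→4:00 PM; 4 h 30 min − 60 min = 3 h 30 min
Thu: in 6:47 AM→7:00 AM, out 4:52 PM→5:00 PM; 10 h 0 min
Fri: in 7:56 AM→8:00 AM, out 2:04 PM→2:00 PM; 6 h 0 min
Sat: in 5:53 AM→6:00 AM, out 12:20 PM→12:30 PM; 6 h 30 min − 20 min = 6 h 10 min
Total credited: 25 h 40 min.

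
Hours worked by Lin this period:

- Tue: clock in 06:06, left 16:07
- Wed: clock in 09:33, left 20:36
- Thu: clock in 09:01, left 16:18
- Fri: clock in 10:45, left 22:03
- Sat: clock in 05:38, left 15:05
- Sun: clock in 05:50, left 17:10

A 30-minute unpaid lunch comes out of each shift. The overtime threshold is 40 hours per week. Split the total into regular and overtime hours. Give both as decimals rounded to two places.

Tue: 06:06–16:07 = 10 h 1 min; less 30 min break → 9 h 31 min
Wed: 09:33–20:36 = 11 h 3 min; less 30 min break → 10 h 33 min
Thu: 09:01–16:18 = 7 h 17 min; less 30 min break → 6 h 47 min
Fri: 10:45–22:03 = 11 h 18 min; less 30 min break → 10 h 48 min
Sat: 05:38–15:05 = 9 h 27 min; less 30 min break → 8 h 57 min
Sun: 05:50–17:10 = 11 h 20 min; less 30 min break → 10 h 50 min
Total worked: 57 h 26 min = 57.43 h.
Threshold 40 h → overtime 17 h 26 min, regular 40 h 0 min.

Regular 40.00 hours, overtime 17.43 hours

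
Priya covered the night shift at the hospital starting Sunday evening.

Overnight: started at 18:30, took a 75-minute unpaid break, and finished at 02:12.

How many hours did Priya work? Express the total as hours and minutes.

6 h 27 min

Overnight: 18:30 → midnight = 5 h 30 min; midnight → 02:12 = 2 h 12 min; span 7 h 42 min; less 75 min break → 6 h 27 min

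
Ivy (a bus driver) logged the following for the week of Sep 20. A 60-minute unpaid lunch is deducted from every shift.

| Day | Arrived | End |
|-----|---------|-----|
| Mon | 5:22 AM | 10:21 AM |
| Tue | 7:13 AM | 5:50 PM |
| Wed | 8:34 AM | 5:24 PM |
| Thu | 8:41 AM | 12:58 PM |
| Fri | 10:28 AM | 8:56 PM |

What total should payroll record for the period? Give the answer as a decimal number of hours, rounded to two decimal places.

Mon: 5:22 AM–10:21 AM = 4 h 59 min; less 60 min break → 3 h 59 min
Tue: 7:13 AM–5:50 PM = 10 h 37 min; less 60 min break → 9 h 37 min
Wed: 8:34 AM–5:24 PM = 8 h 50 min; less 60 min break → 7 h 50 min
Thu: 8:41 AM–12:58 PM = 4 h 17 min; less 60 min break → 3 h 17 min
Fri: 10:28 AM–8:56 PM = 10 h 28 min; less 60 min break → 9 h 28 min
Total: 3 h 59 min + 9 h 37 min + 7 h 50 min + 3 h 17 min + 9 h 28 min = 34 h 11 min.

34.18 hours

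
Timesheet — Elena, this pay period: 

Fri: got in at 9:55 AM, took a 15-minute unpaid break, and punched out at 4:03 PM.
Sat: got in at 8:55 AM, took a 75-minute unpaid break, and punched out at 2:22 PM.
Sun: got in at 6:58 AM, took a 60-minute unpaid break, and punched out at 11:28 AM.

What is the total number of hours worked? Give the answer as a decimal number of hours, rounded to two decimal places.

13.58 hours

Fri: 9:55 AM–4:03 PM = 6 h 8 min; less 15 min break → 5 h 53 min
Sat: 8:55 AM–2:22 PM = 5 h 27 min; less 75 min break → 4 h 12 min
Sun: 6:58 AM–11:28 AM = 4 h 30 min; less 60 min break → 3 h 30 min
Total: 5 h 53 min + 4 h 12 min + 3 h 30 min = 13 h 35 min.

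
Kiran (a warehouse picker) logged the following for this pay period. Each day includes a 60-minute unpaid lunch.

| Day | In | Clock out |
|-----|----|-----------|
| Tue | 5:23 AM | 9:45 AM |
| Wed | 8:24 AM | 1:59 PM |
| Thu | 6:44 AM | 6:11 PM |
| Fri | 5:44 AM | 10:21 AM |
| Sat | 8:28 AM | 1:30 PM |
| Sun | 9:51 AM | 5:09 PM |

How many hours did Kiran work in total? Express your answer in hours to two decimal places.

32.35 hours

Tue: 5:23 AM–9:45 AM = 4 h 22 min; less 60 min break → 3 h 22 min
Wed: 8:24 AM–1:59 PM = 5 h 35 min; less 60 min break → 4 h 35 min
Thu: 6:44 AM–6:11 PM = 11 h 27 min; less 60 min break → 10 h 27 min
Fri: 5:44 AM–10:21 AM = 4 h 37 min; less 60 min break → 3 h 37 min
Sat: 8:28 AM–1:30 PM = 5 h 2 min; less 60 min break → 4 h 2 min
Sun: 9:51 AM–5:09 PM = 7 h 18 min; less 60 min break → 6 h 18 min
Total: 3 h 22 min + 4 h 35 min + 10 h 27 min + 3 h 37 min + 4 h 2 min + 6 h 18 min = 32 h 21 min.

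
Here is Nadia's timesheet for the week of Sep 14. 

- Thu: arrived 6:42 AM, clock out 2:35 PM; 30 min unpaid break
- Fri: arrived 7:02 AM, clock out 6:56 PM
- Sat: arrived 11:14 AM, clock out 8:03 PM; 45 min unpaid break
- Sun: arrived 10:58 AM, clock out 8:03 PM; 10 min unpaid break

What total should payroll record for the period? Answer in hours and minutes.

Thu: 6:42 AM–2:35 PM = 7 h 53 min; less 30 min break → 7 h 23 min
Fri: 7:02 AM–6:56 PM = 11 h 54 min
Sat: 11:14 AM–8:03 PM = 8 h 49 min; less 45 min break → 8 h 4 min
Sun: 10:58 AM–8:03 PM = 9 h 5 min; less 10 min break → 8 h 55 min
Total: 7 h 23 min + 11 h 54 min + 8 h 4 min + 8 h 55 min = 36 h 16 min.

36 h 16 min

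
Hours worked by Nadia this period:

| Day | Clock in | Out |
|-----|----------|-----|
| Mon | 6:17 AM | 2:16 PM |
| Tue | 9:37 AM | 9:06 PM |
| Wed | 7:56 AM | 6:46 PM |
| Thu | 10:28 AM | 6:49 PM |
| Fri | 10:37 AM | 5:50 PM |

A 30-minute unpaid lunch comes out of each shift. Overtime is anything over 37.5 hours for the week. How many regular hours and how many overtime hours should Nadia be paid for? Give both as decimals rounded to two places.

Regular 37.50 hours, overtime 5.87 hours

Mon: 6:17 AM–2:16 PM = 7 h 59 min; less 30 min break → 7 h 29 min
Tue: 9:37 AM–9:06 PM = 11 h 29 min; less 30 min break → 10 h 59 min
Wed: 7:56 AM–6:46 PM = 10 h 50 min; less 30 min break → 10 h 20 min
Thu: 10:28 AM–6:49 PM = 8 h 21 min; less 30 min break → 7 h 51 min
Fri: 10:37 AM–5:50 PM = 7 h 13 min; less 30 min break → 6 h 43 min
Total worked: 43 h 22 min = 43.37 h.
Threshold 37.5 h → overtime 5 h 52 min, regular 37 h 30 min.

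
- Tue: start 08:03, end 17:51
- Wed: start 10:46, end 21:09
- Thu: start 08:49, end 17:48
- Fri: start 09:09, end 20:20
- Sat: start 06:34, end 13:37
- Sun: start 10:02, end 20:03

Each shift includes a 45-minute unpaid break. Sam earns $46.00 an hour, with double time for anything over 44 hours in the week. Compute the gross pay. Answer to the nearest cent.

$2844.33

Tue: 08:03–17:51 = 9 h 48 min; less 45 min break → 9 h 3 min
Wed: 10:46–21:09 = 10 h 23 min; less 45 min break → 9 h 38 min
Thu: 08:49–17:48 = 8 h 59 min; less 45 min break → 8 h 14 min
Fri: 09:09–20:20 = 11 h 11 min; less 45 min break → 10 h 26 min
Sat: 06:34–13:37 = 7 h 3 min; less 45 min break → 6 h 18 min
Sun: 10:02–20:03 = 10 h 1 min; less 45 min break → 9 h 16 min
Total worked: 52 h 55 min = 3175 min.
Regular 44 h 0 min = 2640 min at $46.00/h; overtime 8 h 55 min = 535 min at $92.00/h.
Pay = (2640 × $46.00 + 535 × $92.00) ÷ 60 = $2844.33.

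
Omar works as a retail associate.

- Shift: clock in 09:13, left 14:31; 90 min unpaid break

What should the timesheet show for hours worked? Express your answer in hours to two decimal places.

Shift: 09:13–14:31 = 5 h 18 min; less 90 min break → 3 h 48 min

3.80 hours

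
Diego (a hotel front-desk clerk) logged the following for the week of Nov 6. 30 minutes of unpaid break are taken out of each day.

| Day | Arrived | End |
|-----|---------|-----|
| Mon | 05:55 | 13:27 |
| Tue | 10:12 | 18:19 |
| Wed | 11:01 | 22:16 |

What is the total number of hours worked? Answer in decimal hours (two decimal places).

Mon: 05:55–13:27 = 7 h 32 min; less 30 min break → 7 h 2 min
Tue: 10:12–18:19 = 8 h 7 min; less 30 min break → 7 h 37 min
Wed: 11:01–22:16 = 11 h 15 min; less 30 min break → 10 h 45 min
Total: 7 h 2 min + 7 h 37 min + 10 h 45 min = 25 h 24 min.

25.40 hours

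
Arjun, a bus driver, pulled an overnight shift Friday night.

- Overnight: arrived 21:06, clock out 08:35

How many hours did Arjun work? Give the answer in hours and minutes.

11 h 29 min

Overnight: 21:06 → midnight = 2 h 54 min; midnight → 08:35 = 8 h 35 min; span 11 h 29 min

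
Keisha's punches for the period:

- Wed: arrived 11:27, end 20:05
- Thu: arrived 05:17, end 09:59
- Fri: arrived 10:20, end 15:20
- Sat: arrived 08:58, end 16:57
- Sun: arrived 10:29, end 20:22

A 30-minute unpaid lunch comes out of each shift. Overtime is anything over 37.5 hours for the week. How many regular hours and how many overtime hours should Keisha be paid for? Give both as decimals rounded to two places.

Wed: 11:27–20:05 = 8 h 38 min; less 30 min break → 8 h 8 min
Thu: 05:17–09:59 = 4 h 42 min; less 30 min break → 4 h 12 min
Fri: 10:20–15:20 = 5 h 0 min; less 30 min break → 4 h 30 min
Sat: 08:58–16:57 = 7 h 59 min; less 30 min break → 7 h 29 min
Sun: 10:29–20:22 = 9 h 53 min; less 30 min break → 9 h 23 min
Total worked: 33 h 42 min = 33.70 h.
Threshold 37.5 h → overtime 0 h 0 min, regular 33 h 42 min.

Regular 33.70 hours, overtime 0.00 hours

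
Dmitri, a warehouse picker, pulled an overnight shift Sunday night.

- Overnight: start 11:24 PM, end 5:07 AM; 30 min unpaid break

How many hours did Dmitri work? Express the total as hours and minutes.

5 h 13 min

Overnight: 11:24 PM → midnight = 0 h 36 min; midnight → 5:07 AM = 5 h 7 min; span 5 h 43 min; less 30 min break → 5 h 13 min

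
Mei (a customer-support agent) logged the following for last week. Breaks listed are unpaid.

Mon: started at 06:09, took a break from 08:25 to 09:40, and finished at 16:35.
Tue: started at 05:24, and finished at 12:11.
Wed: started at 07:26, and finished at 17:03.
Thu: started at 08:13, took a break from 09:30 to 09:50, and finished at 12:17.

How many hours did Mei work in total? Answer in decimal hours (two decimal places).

29.32 hours

Mon: 06:09–16:35 = 10 h 26 min; less 75 min break → 9 h 11 min
Tue: 05:24–12:11 = 6 h 47 min
Wed: 07:26–17:03 = 9 h 37 min
Thu: 08:13–12:17 = 4 h 4 min; less 20 min break → 3 h 44 min
Total: 9 h 11 min + 6 h 47 min + 9 h 37 min + 3 h 44 min = 29 h 19 min.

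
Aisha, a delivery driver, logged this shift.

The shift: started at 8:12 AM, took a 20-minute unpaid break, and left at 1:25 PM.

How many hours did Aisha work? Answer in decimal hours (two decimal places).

4.88 hours

The shift: 8:12 AM–1:25 PM = 5 h 13 min; less 20 min break → 4 h 53 min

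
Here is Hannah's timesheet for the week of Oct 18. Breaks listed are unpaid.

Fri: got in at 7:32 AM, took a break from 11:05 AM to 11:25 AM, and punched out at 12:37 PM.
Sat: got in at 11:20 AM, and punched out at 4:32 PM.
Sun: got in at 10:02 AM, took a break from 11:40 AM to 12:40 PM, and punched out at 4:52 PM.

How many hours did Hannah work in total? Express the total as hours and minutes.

15 h 47 min

Fri: 7:32 AM–12:37 PM = 5 h 5 min; less 20 min break → 4 h 45 min
Sat: 11:20 AM–4:32 PM = 5 h 12 min
Sun: 10:02 AM–4:52 PM = 6 h 50 min; less 60 min break → 5 h 50 min
Total: 4 h 45 min + 5 h 12 min + 5 h 50 min = 15 h 47 min.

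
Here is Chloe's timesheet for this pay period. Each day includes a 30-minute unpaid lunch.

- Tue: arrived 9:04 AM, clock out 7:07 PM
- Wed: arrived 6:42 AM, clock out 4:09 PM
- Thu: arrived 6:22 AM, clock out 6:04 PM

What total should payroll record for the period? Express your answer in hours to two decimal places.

Tue: 9:04 AM–7:07 PM = 10 h 3 min; less 30 min break → 9 h 33 min
Wed: 6:42 AM–4:09 PM = 9 h 27 min; less 30 min break → 8 h 57 min
Thu: 6:22 AM–6:04 PM = 11 h 42 min; less 30 min break → 11 h 12 min
Total: 9 h 33 min + 8 h 57 min + 11 h 12 min = 29 h 42 min.

29.70 hours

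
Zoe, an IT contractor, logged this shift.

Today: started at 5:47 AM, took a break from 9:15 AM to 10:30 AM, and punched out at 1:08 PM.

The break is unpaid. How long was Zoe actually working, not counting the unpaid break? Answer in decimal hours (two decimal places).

Today: 5:47 AM–1:08 PM = 7 h 21 min; less 75 min break → 6 h 6 min

6.10 hours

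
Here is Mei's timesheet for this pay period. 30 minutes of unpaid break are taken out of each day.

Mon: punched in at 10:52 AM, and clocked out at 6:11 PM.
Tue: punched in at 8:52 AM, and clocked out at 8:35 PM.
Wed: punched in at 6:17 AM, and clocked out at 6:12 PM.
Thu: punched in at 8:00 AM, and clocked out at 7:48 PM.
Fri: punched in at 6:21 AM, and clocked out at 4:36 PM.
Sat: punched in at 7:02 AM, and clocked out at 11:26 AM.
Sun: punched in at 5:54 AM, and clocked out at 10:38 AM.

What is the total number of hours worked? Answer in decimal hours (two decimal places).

Mon: 10:52 AM–6:11 PM = 7 h 19 min; less 30 min break → 6 h 49 min
Tue: 8:52 AM–8:35 PM = 11 h 43 min; less 30 min break → 11 h 13 min
Wed: 6:17 AM–6:12 PM = 11 h 55 min; less 30 min break → 11 h 25 min
Thu: 8:00 AM–7:48 PM = 11 h 48 min; less 30 min break → 11 h 18 min
Fri: 6:21 AM–4:36 PM = 10 h 15 min; less 30 min break → 9 h 45 min
Sat: 7:02 AM–11:26 AM = 4 h 24 min; less 30 min break → 3 h 54 min
Sun: 5:54 AM–10:38 AM = 4 h 44 min; less 30 min break → 4 h 14 min
Total: 6 h 49 min + 11 h 13 min + 11 h 25 min + 11 h 18 min + 9 h 45 min + 3 h 54 min + 4 h 14 min = 58 h 38 min.

58.63 hours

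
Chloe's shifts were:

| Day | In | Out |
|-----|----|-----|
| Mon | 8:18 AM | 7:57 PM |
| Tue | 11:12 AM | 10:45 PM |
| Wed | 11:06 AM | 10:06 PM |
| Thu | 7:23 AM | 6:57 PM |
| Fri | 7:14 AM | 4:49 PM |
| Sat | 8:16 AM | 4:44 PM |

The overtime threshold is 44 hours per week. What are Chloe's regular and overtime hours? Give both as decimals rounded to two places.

Regular 44.00 hours, overtime 19.82 hours

Mon: 8:18 AM–7:57 PM = 11 h 39 min
Tue: 11:12 AM–10:45 PM = 11 h 33 min
Wed: 11:06 AM–10:06 PM = 11 h 0 min
Thu: 7:23 AM–6:57 PM = 11 h 34 min
Fri: 7:14 AM–4:49 PM = 9 h 35 min
Sat: 8:16 AM–4:44 PM = 8 h 28 min
Total worked: 63 h 49 min = 63.82 h.
Threshold 44 h → overtime 19 h 49 min, regular 44 h 0 min.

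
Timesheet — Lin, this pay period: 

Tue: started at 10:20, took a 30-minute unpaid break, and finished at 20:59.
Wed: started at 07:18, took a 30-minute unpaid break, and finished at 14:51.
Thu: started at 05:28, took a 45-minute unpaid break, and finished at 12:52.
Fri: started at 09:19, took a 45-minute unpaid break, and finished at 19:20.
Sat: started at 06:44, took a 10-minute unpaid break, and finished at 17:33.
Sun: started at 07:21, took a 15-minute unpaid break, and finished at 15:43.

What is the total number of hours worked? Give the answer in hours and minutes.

Tue: 10:20–20:59 = 10 h 39 min; less 30 min break → 10 h 9 min
Wed: 07:18–14:51 = 7 h 33 min; less 30 min break → 7 h 3 min
Thu: 05:28–12:52 = 7 h 24 min; less 45 min break → 6 h 39 min
Fri: 09:19–19:20 = 10 h 1 min; less 45 min break → 9 h 16 min
Sat: 06:44–17:33 = 10 h 49 min; less 10 min break → 10 h 39 min
Sun: 07:21–15:43 = 8 h 22 min; less 15 min break → 8 h 7 min
Total: 10 h 9 min + 7 h 3 min + 6 h 39 min + 9 h 16 min + 10 h 39 min + 8 h 7 min = 51 h 53 min.

51 h 53 min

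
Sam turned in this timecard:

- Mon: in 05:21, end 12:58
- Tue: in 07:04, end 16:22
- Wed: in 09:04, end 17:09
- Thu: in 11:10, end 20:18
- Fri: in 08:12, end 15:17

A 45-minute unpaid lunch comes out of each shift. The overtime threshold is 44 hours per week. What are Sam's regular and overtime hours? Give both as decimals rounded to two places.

Mon: 05:21–12:58 = 7 h 37 min; less 45 min break → 6 h 52 min
Tue: 07:04–16:22 = 9 h 18 min; less 45 min break → 8 h 33 min
Wed: 09:04–17:09 = 8 h 5 min; less 45 min break → 7 h 20 min
Thu: 11:10–20:18 = 9 h 8 min; less 45 min break → 8 h 23 min
Fri: 08:12–15:17 = 7 h 5 min; less 45 min break → 6 h 20 min
Total worked: 37 h 28 min = 37.47 h.
Threshold 44 h → overtime 0 h 0 min, regular 37 h 28 min.

Regular 37.47 hours, overtime 0.00 hours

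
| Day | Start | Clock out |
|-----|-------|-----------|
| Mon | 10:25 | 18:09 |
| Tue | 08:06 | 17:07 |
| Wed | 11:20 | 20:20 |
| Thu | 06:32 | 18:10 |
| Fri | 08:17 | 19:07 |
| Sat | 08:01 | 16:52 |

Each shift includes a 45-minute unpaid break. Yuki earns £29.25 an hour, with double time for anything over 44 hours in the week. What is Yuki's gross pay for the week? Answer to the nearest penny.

Mon: 10:25–18:09 = 7 h 44 min; less 45 min break → 6 h 59 min
Tue: 08:06–17:07 = 9 h 1 min; less 45 min break → 8 h 16 min
Wed: 11:20–20:20 = 9 h 0 min; less 45 min break → 8 h 15 min
Thu: 06:32–18:10 = 11 h 38 min; less 45 min break → 10 h 53 min
Fri: 08:17–19:07 = 10 h 50 min; less 45 min break → 10 h 5 min
Sat: 08:01–16:52 = 8 h 51 min; less 45 min break → 8 h 6 min
Total worked: 52 h 34 min = 3154 min.
Regular 44 h 0 min = 2640 min at £29.25/h; overtime 8 h 34 min = 514 min at £58.50/h.
Pay = (2640 × £29.25 + 514 × £58.50) ÷ 60 = £1788.15.

£1788.15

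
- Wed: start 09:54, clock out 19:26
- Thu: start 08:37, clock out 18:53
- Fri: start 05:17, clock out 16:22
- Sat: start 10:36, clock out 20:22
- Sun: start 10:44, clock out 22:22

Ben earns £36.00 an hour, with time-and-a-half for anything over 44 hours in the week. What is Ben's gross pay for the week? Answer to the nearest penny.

Wed: 09:54–19:26 = 9 h 32 min
Thu: 08:37–18:53 = 10 h 16 min
Fri: 05:17–16:22 = 11 h 5 min
Sat: 10:36–20:22 = 9 h 46 min
Sun: 10:44–22:22 = 11 h 38 min
Total worked: 52 h 17 min = 3137 min.
Regular 44 h 0 min = 2640 min at £36.00/h; overtime 8 h 17 min = 497 min at £54.00/h.
Pay = (2640 × £36.00 + 497 × £54.00) ÷ 60 = £2031.30.

£2031.30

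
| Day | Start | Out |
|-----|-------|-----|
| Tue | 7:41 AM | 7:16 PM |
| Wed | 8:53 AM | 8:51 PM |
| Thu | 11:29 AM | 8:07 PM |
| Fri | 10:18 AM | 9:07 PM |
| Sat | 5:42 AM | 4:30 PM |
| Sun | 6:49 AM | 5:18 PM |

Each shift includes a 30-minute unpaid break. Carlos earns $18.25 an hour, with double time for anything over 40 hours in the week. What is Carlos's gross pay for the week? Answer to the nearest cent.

Tue: 7:41 AM–7:16 PM = 11 h 35 min; less 30 min break → 11 h 5 min
Wed: 8:53 AM–8:51 PM = 11 h 58 min; less 30 min break → 11 h 28 min
Thu: 11:29 AM–8:07 PM = 8 h 38 min; less 30 min break → 8 h 8 min
Fri: 10:18 AM–9:07 PM = 10 h 49 min; less 30 min break → 10 h 19 min
Sat: 5:42 AM–4:30 PM = 10 h 48 min; less 30 min break → 10 h 18 min
Sun: 6:49 AM–5:18 PM = 10 h 29 min; less 30 min break → 9 h 59 min
Total worked: 61 h 17 min = 3677 min.
Regular 40 h 0 min = 2400 min at $18.25/h; overtime 21 h 17 min = 1277 min at $36.50/h.
Pay = (2400 × $18.25 + 1277 × $36.50) ÷ 60 = $1506.84.

$1506.84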